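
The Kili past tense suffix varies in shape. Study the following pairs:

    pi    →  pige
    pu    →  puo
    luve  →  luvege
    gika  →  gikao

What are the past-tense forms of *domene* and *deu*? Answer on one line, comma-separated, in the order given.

The pattern is front/back vowel harmony: -ge when the last vowel of the stem is a front vowel (*pi*, *luve*); -o when the last vowel of the stem is a back vowel (*pu*, *gika*).
*domene* — last vowel /e/ (a front vowel) → -ge → *domenege*.
*deu* — last vowel /u/ (a back vowel) → -o → *deuo*.

domenege, deuo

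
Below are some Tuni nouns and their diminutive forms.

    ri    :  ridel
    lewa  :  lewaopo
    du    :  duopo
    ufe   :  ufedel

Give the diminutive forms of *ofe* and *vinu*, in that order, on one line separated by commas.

Looking at the last vowel of each stem: -del when the last vowel of the stem is a front vowel (*ri*, *ufe*); -opo when the last vowel of the stem is a back vowel (*lewa*, *du*).
*ofe*: last vowel = /e/, a front vowel → -del → *ofedel*.
The last vowel of *vinu* is /u/, which is a back vowel, so the suffix is -opo, giving *vinuopo*.

ofedel, vinuopo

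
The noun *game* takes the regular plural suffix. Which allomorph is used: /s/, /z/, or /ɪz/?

/z/

The stem *game* ends in a voiced non-sibilant sound.
The plural suffix surfaces as /ɪz/ after sibilants, /s/ after other voiceless consonants, and /z/ after other voiced sounds.
So the plural -s on *game* is pronounced /z/.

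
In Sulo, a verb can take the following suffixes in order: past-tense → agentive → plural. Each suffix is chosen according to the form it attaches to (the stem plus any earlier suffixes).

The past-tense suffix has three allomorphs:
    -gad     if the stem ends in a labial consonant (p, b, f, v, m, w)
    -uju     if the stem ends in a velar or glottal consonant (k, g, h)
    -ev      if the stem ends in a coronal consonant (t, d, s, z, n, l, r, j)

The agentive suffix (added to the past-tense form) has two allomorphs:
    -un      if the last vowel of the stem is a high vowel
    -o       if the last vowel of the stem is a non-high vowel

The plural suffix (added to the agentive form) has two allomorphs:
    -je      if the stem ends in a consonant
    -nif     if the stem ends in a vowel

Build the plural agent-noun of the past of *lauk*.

laukujuunje

Since the final consonant of *lauk* is /k/ (velar/glottal), it takes -uju, giving *laukuju*.
Since the last vowel of the past-tense form *laukuju* is /u/ (a high vowel), it takes -un, giving *laukujuun*.
The agentive form *laukujuun*: final sound = /n/, a consonant → -je → *laukujuunje*.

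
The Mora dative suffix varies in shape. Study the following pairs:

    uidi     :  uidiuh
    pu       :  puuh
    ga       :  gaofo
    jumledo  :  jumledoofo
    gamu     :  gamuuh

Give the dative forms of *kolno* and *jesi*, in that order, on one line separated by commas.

The suffix is conditioned by the last vowel: -uh when the last vowel of the stem is a high vowel (*uidi*, *pu*, *gamu*); -ofo when the last vowel of the stem is a non-high vowel (*ga*, *jumledo*).
The last vowel of *kolno* is /o/, which is a non-high vowel, so the suffix is -ofo, giving *kolnoofo*.
Since the last vowel of *jesi* is /i/ (a high vowel), it takes -uh, giving *jesiuh*.

kolnoofo, jesiuh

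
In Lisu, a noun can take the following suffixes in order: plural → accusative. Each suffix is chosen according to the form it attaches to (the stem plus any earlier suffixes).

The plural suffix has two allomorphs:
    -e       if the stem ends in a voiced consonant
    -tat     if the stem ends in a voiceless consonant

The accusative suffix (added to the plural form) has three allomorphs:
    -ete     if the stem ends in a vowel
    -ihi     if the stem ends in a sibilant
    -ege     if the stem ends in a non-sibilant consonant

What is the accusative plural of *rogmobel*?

rogmobeleete

Since the final consonant of *rogmobel* is /l/ (voiced), it takes -e, giving *rogmobele*.
The final sound of the plural form *rogmobele* is /e/, which is a vowel, so the accusative suffix is -ete, giving *rogmobeleete*.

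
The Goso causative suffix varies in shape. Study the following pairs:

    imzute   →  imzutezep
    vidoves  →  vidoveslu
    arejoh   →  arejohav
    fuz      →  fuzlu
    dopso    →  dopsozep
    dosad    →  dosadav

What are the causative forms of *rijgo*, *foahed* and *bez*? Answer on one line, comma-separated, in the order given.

rijgozep, foahedav, bezlu

The alternation tracks the final sound of the stem — -lu when the stem ends in a sibilant (*vidoves*, *fuz*); -av when the stem ends in a non-sibilant consonant (*arejoh*, *dosad*); -zep when the stem ends in a vowel (*imzute*, *dopso*).
*rijgo* — final sound /o/ (a vowel) → -zep → *rijgozep*.
*foahed*: final sound = /d/, a non-sibilant consonant → -av → *foahedav*.
*bez*: final sound = /z/, a sibilant → -lu → *bezlu*.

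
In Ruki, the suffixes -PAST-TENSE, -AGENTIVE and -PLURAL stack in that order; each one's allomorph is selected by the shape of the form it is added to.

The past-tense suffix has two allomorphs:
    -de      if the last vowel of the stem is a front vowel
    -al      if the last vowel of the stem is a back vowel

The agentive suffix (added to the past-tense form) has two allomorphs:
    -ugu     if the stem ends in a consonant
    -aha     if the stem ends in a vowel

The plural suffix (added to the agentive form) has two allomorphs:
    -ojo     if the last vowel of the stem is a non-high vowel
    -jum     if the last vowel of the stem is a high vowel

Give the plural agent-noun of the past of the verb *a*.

*a* — last vowel /a/ (a back vowel) → -al → *aal*.
The past-tense form *aal*: final sound = /l/, a consonant → -ugu → *aalugu*.
Since the last vowel of the agentive form *aalugu* is /u/ (a high vowel), it takes -jum, giving *aalugujum*.

aalugujum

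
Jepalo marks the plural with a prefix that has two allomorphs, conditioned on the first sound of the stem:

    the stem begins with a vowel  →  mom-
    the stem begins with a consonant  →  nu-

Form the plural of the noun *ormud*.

*ormud* — first sound /o/ (a vowel) → mom- → *momormud*.

momormud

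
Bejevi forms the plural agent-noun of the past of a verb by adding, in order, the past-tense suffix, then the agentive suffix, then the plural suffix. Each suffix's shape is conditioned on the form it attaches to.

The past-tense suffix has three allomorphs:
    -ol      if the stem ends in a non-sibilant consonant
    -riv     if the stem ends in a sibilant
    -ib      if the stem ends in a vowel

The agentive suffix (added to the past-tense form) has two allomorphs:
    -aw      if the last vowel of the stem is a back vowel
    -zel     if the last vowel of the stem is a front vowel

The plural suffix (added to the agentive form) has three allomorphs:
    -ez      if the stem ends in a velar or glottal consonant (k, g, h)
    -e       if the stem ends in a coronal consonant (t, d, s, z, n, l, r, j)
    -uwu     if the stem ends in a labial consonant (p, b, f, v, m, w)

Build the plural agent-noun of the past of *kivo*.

*kivo* — final sound /o/ (a vowel) → -ib → *kivoib*.
The past-tense form *kivoib* — last vowel /i/ (a front vowel) → -zel → *kivoibzel*.
The agentive form *kivoibzel*: final consonant = /l/, coronal → -e → *kivoibzele*.

kivoibzele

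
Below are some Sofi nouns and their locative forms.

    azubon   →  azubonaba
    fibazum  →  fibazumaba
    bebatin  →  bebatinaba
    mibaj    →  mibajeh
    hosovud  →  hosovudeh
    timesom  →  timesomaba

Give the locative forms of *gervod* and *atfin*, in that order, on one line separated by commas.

The alternation tracks the final consonant of the stem — -aba when the stem ends in a nasal (*azubon*, *fibazum*, *bebatin*, *timesom*); -eh when the stem ends in a non-nasal consonant (*mibaj*, *hosovud*).
Since the final consonant of *gervod* is /d/ (non-nasal), it takes -eh, giving *gervodeh*.
*atfin*: final consonant = /n/, a nasal → -aba → *atfinaba*.

gervodeh, atfinaba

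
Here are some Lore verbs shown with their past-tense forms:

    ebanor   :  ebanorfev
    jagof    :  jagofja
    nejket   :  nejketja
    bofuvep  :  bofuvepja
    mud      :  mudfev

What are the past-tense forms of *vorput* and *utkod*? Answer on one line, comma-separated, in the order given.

The alternation tracks the final consonant of the stem — -ja when the stem ends in a voiceless consonant (*jagof*, *nejket*, *bofuvep*); -fev when the stem ends in a voiced consonant (*ebanor*, *mud*).
*vorput*: final consonant = /t/, voiceless → -ja → *vorputja*.
*utkod*: final consonant = /d/, voiced → -fev → *utkodfev*.

vorputja, utkodfev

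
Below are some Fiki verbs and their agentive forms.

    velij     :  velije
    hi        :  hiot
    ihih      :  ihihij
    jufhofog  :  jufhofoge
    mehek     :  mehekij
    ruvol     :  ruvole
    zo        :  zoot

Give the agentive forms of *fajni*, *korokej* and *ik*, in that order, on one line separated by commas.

fajniot, korokeje, ikij

The pattern is voicing of the final sound: -ij when the stem ends in a voiceless consonant (*ihih*, *mehek*); -e when the stem ends in a voiced consonant (*velij*, *jufhofog*, *ruvol*); -ot when the stem ends in a vowel (*hi*, *zo*).
Since the final sound of *fajni* is /i/ (a vowel), it takes -ot, giving *fajniot*.
The final sound of *korokej* is /j/, which is a voiced consonant, so the suffix is -e, giving *korokeje*.
The final sound of *ik* is /k/, which is a voiceless consonant, so the suffix is -ij, giving *ikij*.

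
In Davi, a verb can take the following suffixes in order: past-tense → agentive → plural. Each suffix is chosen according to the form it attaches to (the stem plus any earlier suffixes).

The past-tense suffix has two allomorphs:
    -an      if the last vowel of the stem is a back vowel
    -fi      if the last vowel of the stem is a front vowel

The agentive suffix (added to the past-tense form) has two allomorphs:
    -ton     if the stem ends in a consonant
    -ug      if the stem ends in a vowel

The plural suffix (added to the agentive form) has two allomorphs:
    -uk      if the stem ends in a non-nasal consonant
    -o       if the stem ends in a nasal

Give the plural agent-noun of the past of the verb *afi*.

afifiuguk

*afi*: last vowel = /i/, a front vowel → -fi → *afifi*.
Since the final sound of the past-tense form *afifi* is /i/ (a vowel), it takes -ug, giving *afifiug*.
The agentive form *afifiug* — final consonant /g/ (non-nasal) → -uk → *afifiuguk*.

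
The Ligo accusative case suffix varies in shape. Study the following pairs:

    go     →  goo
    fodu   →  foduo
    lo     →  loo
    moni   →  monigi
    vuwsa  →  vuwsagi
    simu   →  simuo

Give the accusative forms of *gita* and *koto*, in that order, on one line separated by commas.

gitagi, kotoo

The alternation tracks the last vowel of the stem — -o when the last vowel of the stem is a rounded vowel (*go*, *fodu*, *lo*, *simu*); -gi when the last vowel of the stem is an unrounded vowel (*moni*, *vuwsa*).
*gita* — last vowel /a/ (an unrounded vowel) → -gi → *gitagi*.
*koto*: last vowel = /o/, a rounded vowel → -o → *kotoo*.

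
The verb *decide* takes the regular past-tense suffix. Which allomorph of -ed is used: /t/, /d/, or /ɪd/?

/ɪd/

The stem *decide* ends in /t/ or /d/.
The -ed suffix is realized as /ɪd/ after /t, d/; as /t/ after other voiceless consonants; and as /d/ after other voiced sounds.
So -ed on *decide* is pronounced /ɪd/.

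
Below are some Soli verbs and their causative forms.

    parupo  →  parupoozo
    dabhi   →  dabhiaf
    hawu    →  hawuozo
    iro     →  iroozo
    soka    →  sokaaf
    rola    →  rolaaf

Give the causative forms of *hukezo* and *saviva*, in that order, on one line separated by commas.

The pattern is rounding harmony: -ozo when the last vowel of the stem is a rounded vowel (*parupo*, *hawu*, *iro*); -af when the last vowel of the stem is an unrounded vowel (*dabhi*, *soka*, *rola*).
The last vowel of *hukezo* is /o/, which is a rounded vowel, so the suffix is -ozo, giving *hukezoozo*.
*saviva*: last vowel = /a/, an unrounded vowel → -af → *savivaaf*.

hukezoozo, savivaaf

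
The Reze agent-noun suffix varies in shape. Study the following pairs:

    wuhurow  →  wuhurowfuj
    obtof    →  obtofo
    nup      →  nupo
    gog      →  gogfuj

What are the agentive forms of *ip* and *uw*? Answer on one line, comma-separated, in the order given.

Looking at the final consonant of each stem: -o when the stem ends in a voiceless consonant (*obtof*, *nup*); -fuj when the stem ends in a voiced consonant (*wuhurow*, *gog*).
*ip*: final consonant = /p/, voiceless → -o → *ipo*.
Since the final consonant of *uw* is /w/ (voiced), it takes -fuj, giving *uwfuj*.

ipo, uwfuj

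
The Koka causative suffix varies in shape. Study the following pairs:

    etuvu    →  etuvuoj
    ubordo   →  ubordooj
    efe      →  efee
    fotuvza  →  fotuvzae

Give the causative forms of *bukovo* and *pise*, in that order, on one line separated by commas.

Looking at the last vowel of each stem: -oj when the last vowel of the stem is a rounded vowel (*etuvu*, *ubordo*); -e when the last vowel of the stem is an unrounded vowel (*efe*, *fotuvza*).
The last vowel of *bukovo* is /o/, which is a rounded vowel, so the suffix is -oj, giving *bukovooj*.
*pise* — last vowel /e/ (an unrounded vowel) → -e → *pisee*.

bukovooj, pisee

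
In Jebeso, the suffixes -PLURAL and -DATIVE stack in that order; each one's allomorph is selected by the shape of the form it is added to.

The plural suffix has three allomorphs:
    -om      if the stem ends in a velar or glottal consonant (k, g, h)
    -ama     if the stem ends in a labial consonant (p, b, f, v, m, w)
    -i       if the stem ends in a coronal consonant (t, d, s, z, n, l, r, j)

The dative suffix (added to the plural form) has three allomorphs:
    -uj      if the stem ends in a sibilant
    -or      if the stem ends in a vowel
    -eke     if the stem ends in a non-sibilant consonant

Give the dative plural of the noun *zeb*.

zebamaor

The final consonant of *zeb* is /b/, which is labial, so the plural suffix is -ama, giving *zebama*.
The final sound of the plural form *zebama* is /a/, which is a vowel, so the dative suffix is -or, giving *zebamaor*.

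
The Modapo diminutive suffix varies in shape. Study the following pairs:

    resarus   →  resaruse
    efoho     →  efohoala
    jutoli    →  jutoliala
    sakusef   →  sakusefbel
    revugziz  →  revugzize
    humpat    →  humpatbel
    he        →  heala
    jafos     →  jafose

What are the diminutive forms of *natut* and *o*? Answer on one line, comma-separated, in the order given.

The suffix is conditioned by the final sound: -e when the stem ends in a sibilant (*resarus*, *revugziz*, *jafos*); -bel when the stem ends in a non-sibilant consonant (*sakusef*, *humpat*); -ala when the stem ends in a vowel (*efoho*, *jutoli*, *he*).
*natut* — final sound /t/ (a non-sibilant consonant) → -bel → *natutbel*.
The final sound of *o* is /o/, which is a vowel, so the suffix is -ala, giving *oala*.

natutbel, oala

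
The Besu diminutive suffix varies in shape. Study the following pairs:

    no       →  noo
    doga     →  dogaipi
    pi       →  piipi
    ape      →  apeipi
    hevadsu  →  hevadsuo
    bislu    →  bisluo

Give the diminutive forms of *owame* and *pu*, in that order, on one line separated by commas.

owameipi, puo

The alternation tracks the last vowel of the stem — -o when the last vowel of the stem is a rounded vowel (*no*, *hevadsu*, *bislu*); -ipi when the last vowel of the stem is an unrounded vowel (*doga*, *pi*, *ape*).
*owame* — last vowel /e/ (an unrounded vowel) → -ipi → *owameipi*.
*pu*: last vowel = /u/, a rounded vowel → -o → *puo*.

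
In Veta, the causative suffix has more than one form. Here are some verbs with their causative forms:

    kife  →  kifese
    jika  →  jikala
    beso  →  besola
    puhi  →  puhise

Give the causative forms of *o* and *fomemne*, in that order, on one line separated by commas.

Looking at the last vowel of each stem: -se when the last vowel of the stem is a front vowel (*kife*, *puhi*); -la when the last vowel of the stem is a back vowel (*jika*, *beso*).
*o* — last vowel /o/ (a back vowel) → -la → *ola*.
The last vowel of *fomemne* is /e/, which is a front vowel, so the suffix is -se, giving *fomemnese*.

ola, fomemnese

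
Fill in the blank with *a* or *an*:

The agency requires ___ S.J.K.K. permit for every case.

The indefinite article is chosen by the initial *sound* of the following word, not its spelling.
The initialism *S.J.K.K.* is read letter by letter; the first letter, S, is pronounced /ɛs/, which begins with a vowel sound.
So the article is *an*: The agency requires an S.J.K.K. permit for every case.

an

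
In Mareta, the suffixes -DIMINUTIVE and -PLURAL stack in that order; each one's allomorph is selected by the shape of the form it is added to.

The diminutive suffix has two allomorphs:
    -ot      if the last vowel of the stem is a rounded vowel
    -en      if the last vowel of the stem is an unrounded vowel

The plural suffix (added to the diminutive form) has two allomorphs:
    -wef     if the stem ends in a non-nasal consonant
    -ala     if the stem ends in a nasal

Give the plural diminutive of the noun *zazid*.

*zazid*: last vowel = /i/, an unrounded vowel → -en → *zaziden*.
The diminutive form *zaziden*: final consonant = /n/, a nasal → -ala → *zazidenala*.

zazidenala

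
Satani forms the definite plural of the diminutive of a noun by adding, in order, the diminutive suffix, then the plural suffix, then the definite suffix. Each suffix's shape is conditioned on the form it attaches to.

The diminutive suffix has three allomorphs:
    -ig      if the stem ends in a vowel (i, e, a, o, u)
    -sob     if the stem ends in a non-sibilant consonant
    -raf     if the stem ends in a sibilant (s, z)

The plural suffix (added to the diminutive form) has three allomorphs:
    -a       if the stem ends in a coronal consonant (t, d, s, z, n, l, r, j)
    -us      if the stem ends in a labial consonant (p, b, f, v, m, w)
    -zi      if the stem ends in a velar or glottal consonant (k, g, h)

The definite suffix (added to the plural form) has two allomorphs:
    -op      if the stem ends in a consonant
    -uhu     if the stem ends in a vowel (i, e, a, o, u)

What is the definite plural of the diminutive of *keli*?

keliigziuhu

The final sound of *keli* is /i/, which is a vowel, so the diminutive suffix is -ig, giving *keliig*.
The diminutive form *keliig*: final consonant = /g/, velar/glottal → -zi → *keliigzi*.
The plural form *keliigzi*: final sound = /i/, a vowel → -uhu → *keliigziuhu*.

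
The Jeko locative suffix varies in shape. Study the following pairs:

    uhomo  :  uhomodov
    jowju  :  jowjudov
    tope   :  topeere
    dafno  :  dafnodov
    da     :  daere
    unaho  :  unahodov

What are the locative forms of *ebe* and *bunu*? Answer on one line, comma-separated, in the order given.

The alternation tracks the last vowel of the stem — -dov when the last vowel of the stem is a rounded vowel (*uhomo*, *jowju*, *dafno*, *unaho*); -ere when the last vowel of the stem is an unrounded vowel (*tope*, *da*).
The last vowel of *ebe* is /e/, which is an unrounded vowel, so the suffix is -ere, giving *ebeere*.
*bunu* — last vowel /u/ (a rounded vowel) → -dov → *bunudov*.

ebeere, bunudov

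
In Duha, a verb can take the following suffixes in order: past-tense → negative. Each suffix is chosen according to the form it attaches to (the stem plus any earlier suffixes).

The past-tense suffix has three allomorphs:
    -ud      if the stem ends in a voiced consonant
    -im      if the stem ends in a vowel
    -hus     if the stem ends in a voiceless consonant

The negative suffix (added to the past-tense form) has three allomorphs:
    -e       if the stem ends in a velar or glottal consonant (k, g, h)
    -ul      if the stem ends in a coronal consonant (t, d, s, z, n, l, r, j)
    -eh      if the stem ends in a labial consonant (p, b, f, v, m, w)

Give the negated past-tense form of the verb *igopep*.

igopephusul

*igopep*: final sound = /p/, a voiceless consonant → -hus → *igopephus*.
The final consonant of the past-tense form *igopephus* is /s/, which is coronal, so the negative suffix is -ul, giving *igopephusul*.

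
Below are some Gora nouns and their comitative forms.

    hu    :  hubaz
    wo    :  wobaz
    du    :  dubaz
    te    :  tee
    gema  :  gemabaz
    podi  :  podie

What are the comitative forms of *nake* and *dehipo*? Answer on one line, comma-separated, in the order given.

nakee, dehipobaz

The pattern is front/back vowel harmony: -e when the last vowel of the stem is a front vowel (*te*, *podi*); -baz when the last vowel of the stem is a back vowel (*hu*, *wo*, *du*, *gema*).
*nake*: last vowel = /e/, a front vowel → -e → *nakee*.
Since the last vowel of *dehipo* is /o/ (a back vowel), it takes -baz, giving *dehipobaz*.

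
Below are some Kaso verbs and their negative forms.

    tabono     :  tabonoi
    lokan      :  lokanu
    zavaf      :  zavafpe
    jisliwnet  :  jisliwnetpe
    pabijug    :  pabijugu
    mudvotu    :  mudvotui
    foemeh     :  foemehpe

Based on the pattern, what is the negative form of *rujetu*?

The suffix is conditioned by the final sound: -pe when the stem ends in a voiceless consonant (*zavaf*, *jisliwnet*, *foemeh*); -u when the stem ends in a voiced consonant (*lokan*, *pabijug*); -i when the stem ends in a vowel (*tabono*, *mudvotu*).
The final sound of *rujetu* is /u/, which is a vowel, so the suffix is -i, giving *rujetui*.

rujetui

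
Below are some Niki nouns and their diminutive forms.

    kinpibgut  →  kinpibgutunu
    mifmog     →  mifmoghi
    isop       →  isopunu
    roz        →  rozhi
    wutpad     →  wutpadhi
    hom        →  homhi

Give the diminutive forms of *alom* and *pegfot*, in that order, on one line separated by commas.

The alternation tracks the final consonant of the stem — -unu when the stem ends in a voiceless consonant (*kinpibgut*, *isop*); -hi when the stem ends in a voiced consonant (*mifmog*, *roz*, *wutpad*, *hom*).
*alom* — final consonant /m/ (voiced) → -hi → *alomhi*.
*pegfot*: final consonant = /t/, voiceless → -unu → *pegfotunu*.

alomhi, pegfotunu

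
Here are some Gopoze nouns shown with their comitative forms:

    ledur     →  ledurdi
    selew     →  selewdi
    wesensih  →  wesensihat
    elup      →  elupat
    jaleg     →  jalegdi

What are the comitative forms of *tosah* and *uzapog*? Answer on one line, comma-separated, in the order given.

tosahat, uzapogdi

Looking at the final consonant of each stem: -at when the stem ends in a voiceless consonant (*wesensih*, *elup*); -di when the stem ends in a voiced consonant (*ledur*, *selew*, *jaleg*).
*tosah* — final consonant /h/ (voiceless) → -at → *tosahat*.
*uzapog* — final consonant /g/ (voiced) → -di → *uzapogdi*.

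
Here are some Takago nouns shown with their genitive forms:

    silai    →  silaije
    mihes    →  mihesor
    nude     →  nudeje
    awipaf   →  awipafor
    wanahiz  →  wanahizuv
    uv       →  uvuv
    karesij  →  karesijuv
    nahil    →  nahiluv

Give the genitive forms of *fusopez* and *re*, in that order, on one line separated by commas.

fusopezuv, reje

The alternation tracks the final sound of the stem — -or when the stem ends in a voiceless consonant (*mihes*, *awipaf*); -uv when the stem ends in a voiced consonant (*wanahiz*, *uv*, *karesij*, *nahil*); -je when the stem ends in a vowel (*silai*, *nude*).
Since the final sound of *fusopez* is /z/ (a voiced consonant), it takes -uv, giving *fusopezuv*.
*re* — final sound /e/ (a vowel) → -je → *reje*.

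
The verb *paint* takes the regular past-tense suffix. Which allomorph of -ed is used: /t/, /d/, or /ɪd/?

The stem *paint* ends in /t/ or /d/.
The -ed suffix is realized as /ɪd/ after /t, d/; as /t/ after other voiceless consonants; and as /d/ after other voiced sounds.
So -ed on *paint* is pronounced /ɪd/.

/ɪd/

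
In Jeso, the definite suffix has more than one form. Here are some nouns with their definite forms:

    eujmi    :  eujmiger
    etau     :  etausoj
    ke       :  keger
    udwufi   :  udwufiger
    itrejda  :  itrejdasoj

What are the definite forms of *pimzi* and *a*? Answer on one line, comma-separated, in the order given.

The suffix is conditioned by the last vowel: -ger when the last vowel of the stem is a front vowel (*eujmi*, *ke*, *udwufi*); -soj when the last vowel of the stem is a back vowel (*etau*, *itrejda*).
The last vowel of *pimzi* is /i/, which is a front vowel, so the suffix is -ger, giving *pimziger*.
The last vowel of *a* is /a/, which is a back vowel, so the suffix is -soj, giving *asoj*.

pimziger, asoj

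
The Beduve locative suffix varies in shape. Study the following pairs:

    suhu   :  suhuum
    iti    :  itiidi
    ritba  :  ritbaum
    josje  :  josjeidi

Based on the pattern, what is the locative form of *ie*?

The suffix is conditioned by the last vowel: -idi when the last vowel of the stem is a front vowel (*iti*, *josje*); -um when the last vowel of the stem is a back vowel (*suhu*, *ritba*).
*ie* — last vowel /e/ (a front vowel) → -idi → *ieidi*.

ieidi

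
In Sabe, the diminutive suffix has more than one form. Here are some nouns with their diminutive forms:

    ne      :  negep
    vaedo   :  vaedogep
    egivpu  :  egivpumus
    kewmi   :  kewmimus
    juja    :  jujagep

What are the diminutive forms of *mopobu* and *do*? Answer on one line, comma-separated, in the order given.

mopobumus, dogep

Looking at the last vowel of each stem: -mus when the last vowel of the stem is a high vowel (*egivpu*, *kewmi*); -gep when the last vowel of the stem is a non-high vowel (*ne*, *vaedo*, *juja*).
The last vowel of *mopobu* is /u/, which is a high vowel, so the suffix is -mus, giving *mopobumus*.
Since the last vowel of *do* is /o/ (a non-high vowel), it takes -gep, giving *dogep*.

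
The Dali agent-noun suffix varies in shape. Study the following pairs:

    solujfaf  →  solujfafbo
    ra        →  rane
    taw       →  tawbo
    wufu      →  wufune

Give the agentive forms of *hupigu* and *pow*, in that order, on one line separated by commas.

hupigune, powbo

The alternation tracks the final sound of the stem — -bo when the stem ends in a consonant (*solujfaf*, *taw*); -ne when the stem ends in a vowel (*ra*, *wufu*).
The final sound of *hupigu* is /u/, which is a vowel, so the suffix is -ne, giving *hupigune*.
Since the final sound of *pow* is /w/ (a consonant), it takes -bo, giving *powbo*.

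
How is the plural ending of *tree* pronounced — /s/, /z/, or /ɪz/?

/z/

The stem *tree* ends in a voiced non-sibilant sound.
The plural suffix surfaces as /ɪz/ after sibilants, /s/ after other voiceless consonants, and /z/ after other voiced sounds.
So the plural -s on *tree* is pronounced /z/.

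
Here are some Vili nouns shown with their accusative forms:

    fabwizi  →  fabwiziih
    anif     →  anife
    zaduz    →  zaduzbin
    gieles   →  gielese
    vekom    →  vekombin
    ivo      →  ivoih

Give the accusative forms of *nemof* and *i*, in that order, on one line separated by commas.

nemofe, iih

The alternation tracks the final sound of the stem — -e when the stem ends in a voiceless consonant (*anif*, *gieles*); -bin when the stem ends in a voiced consonant (*zaduz*, *vekom*); -ih when the stem ends in a vowel (*fabwizi*, *ivo*).
Since the final sound of *nemof* is /f/ (a voiceless consonant), it takes -e, giving *nemofe*.
*i*: final sound = /i/, a vowel → -ih → *iih*.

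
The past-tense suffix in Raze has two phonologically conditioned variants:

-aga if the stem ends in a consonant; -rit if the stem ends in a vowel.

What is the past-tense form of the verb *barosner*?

Since the final sound of *barosner* is /r/ (a consonant), it takes -aga, giving *barosneraga*.

barosneraga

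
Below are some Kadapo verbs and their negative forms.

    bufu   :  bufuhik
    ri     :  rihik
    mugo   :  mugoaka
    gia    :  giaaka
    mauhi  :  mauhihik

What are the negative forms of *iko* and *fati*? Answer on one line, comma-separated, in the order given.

Looking at the last vowel of each stem: -hik when the last vowel of the stem is a high vowel (*bufu*, *ri*, *mauhi*); -aka when the last vowel of the stem is a non-high vowel (*mugo*, *gia*).
*iko*: last vowel = /o/, a non-high vowel → -aka → *ikoaka*.
*fati*: last vowel = /i/, a high vowel → -hik → *fatihik*.

ikoaka, fatihik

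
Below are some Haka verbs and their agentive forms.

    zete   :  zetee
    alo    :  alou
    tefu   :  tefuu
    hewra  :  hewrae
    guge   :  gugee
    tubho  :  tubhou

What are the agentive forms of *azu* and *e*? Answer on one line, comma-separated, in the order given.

azuu, ee

Looking at the last vowel of each stem: -u when the last vowel of the stem is a rounded vowel (*alo*, *tefu*, *tubho*); -e when the last vowel of the stem is an unrounded vowel (*zete*, *hewra*, *guge*).
Since the last vowel of *azu* is /u/ (a rounded vowel), it takes -u, giving *azuu*.
*e* — last vowel /e/ (an unrounded vowel) → -e → *ee*.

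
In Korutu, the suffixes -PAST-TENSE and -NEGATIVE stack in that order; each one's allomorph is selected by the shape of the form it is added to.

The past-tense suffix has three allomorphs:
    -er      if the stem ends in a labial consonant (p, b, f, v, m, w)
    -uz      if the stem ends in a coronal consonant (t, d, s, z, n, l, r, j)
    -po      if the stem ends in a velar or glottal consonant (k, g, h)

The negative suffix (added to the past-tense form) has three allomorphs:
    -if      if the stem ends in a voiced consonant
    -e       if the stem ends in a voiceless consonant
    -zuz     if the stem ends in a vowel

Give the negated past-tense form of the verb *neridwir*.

The final consonant of *neridwir* is /r/, which is coronal, so the past-tense suffix is -uz, giving *neridwiruz*.
The final sound of the past-tense form *neridwiruz* is /z/, which is a voiced consonant, so the negative suffix is -if, giving *neridwiruzif*.

neridwiruzif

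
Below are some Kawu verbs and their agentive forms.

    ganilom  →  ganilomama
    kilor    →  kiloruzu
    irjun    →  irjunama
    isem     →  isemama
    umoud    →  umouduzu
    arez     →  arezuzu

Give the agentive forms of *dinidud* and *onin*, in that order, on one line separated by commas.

diniduduzu, oninama

Looking at the final consonant of each stem: -ama when the stem ends in a nasal (*ganilom*, *irjun*, *isem*); -uzu when the stem ends in a non-nasal consonant (*kilor*, *umoud*, *arez*).
*dinidud*: final consonant = /d/, non-nasal → -uzu → *diniduduzu*.
Since the final consonant of *onin* is /n/ (a nasal), it takes -ama, giving *oninama*.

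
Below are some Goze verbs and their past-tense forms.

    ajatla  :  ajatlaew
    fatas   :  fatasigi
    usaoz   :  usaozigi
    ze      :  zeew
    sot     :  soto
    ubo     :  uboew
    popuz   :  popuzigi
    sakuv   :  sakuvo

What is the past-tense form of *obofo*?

Looking at the final sound of each stem: -igi when the stem ends in a sibilant (*fatas*, *usaoz*, *popuz*); -o when the stem ends in a non-sibilant consonant (*sot*, *sakuv*); -ew when the stem ends in a vowel (*ajatla*, *ze*, *ubo*).
Since the final sound of *obofo* is /o/ (a vowel), it takes -ew, giving *obofoew*.

obofoew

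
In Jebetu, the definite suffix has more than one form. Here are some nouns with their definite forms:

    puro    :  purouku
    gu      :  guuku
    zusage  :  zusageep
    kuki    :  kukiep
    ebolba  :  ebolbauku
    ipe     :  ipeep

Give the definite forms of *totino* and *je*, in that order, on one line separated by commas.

totinouku, jeep

Looking at the last vowel of each stem: -ep when the last vowel of the stem is a front vowel (*zusage*, *kuki*, *ipe*); -uku when the last vowel of the stem is a back vowel (*puro*, *gu*, *ebolba*).
*totino* — last vowel /o/ (a back vowel) → -uku → *totinouku*.
The last vowel of *je* is /e/, which is a front vowel, so the suffix is -ep, giving *jeep*.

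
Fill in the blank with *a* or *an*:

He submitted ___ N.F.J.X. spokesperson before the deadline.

The indefinite article is chosen by the initial *sound* of the following word, not its spelling.
The initialism *N.F.J.X.* is read letter by letter; the first letter, N, is pronounced /ɛn/, which begins with a vowel sound.
So the article is *an*: He submitted an N.F.J.X. spokesperson before the deadline.

an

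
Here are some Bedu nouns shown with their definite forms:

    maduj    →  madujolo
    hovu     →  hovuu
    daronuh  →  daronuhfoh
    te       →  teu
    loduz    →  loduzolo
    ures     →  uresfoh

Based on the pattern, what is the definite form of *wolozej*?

wolozejolo

Looking at the final sound of each stem: -foh when the stem ends in a voiceless consonant (*daronuh*, *ures*); -olo when the stem ends in a voiced consonant (*maduj*, *loduz*); -u when the stem ends in a vowel (*hovu*, *te*).
*wolozej* — final sound /j/ (a voiced consonant) → -olo → *wolozejolo*.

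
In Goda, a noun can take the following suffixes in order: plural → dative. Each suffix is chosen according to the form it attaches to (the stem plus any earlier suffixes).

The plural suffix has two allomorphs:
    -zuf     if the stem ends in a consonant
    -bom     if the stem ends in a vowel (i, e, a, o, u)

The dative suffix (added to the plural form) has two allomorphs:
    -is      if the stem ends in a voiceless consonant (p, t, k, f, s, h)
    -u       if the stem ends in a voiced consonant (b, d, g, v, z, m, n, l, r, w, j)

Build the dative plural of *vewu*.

vewubomu

Since the final sound of *vewu* is /u/ (a vowel), it takes -bom, giving *vewubom*.
The plural form *vewubom*: final consonant = /m/, voiced → -u → *vewubomu*.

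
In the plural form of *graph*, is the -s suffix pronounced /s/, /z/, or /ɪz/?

/s/

The stem *graph* ends in a voiceless non-sibilant consonant.
The plural suffix surfaces as /ɪz/ after sibilants, /s/ after other voiceless consonants, and /z/ after other voiced sounds.
So the plural -s on *graph* is pronounced /s/.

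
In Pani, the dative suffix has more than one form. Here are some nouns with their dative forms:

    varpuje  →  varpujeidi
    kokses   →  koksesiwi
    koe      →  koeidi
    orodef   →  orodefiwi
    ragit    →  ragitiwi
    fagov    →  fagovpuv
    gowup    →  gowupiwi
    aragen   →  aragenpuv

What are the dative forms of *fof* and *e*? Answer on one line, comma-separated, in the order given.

Looking at the final sound of each stem: -iwi when the stem ends in a voiceless consonant (*kokses*, *orodef*, *ragit*, *gowup*); -puv when the stem ends in a voiced consonant (*fagov*, *aragen*); -idi when the stem ends in a vowel (*varpuje*, *koe*).
*fof*: final sound = /f/, a voiceless consonant → -iwi → *fofiwi*.
*e* — final sound /e/ (a vowel) → -idi → *eidi*.

fofiwi, eidi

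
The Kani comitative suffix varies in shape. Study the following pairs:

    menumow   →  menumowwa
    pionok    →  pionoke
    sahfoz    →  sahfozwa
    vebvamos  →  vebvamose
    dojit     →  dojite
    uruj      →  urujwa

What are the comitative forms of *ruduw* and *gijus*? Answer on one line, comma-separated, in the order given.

ruduwwa, gijuse

Looking at the final consonant of each stem: -e when the stem ends in a voiceless consonant (*pionok*, *vebvamos*, *dojit*); -wa when the stem ends in a voiced consonant (*menumow*, *sahfoz*, *uruj*).
Since the final consonant of *ruduw* is /w/ (voiced), it takes -wa, giving *ruduwwa*.
*gijus* — final consonant /s/ (voiceless) → -e → *gijuse*.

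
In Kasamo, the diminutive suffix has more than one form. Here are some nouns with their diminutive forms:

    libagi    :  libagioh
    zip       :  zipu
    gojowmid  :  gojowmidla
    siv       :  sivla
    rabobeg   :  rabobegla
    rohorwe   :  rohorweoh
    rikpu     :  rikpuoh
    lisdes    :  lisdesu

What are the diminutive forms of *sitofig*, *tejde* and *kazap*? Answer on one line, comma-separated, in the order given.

sitofigla, tejdeoh, kazapu

Looking at the final sound of each stem: -u when the stem ends in a voiceless consonant (*zip*, *lisdes*); -la when the stem ends in a voiced consonant (*gojowmid*, *siv*, *rabobeg*); -oh when the stem ends in a vowel (*libagi*, *rohorwe*, *rikpu*).
*sitofig* — final sound /g/ (a voiced consonant) → -la → *sitofigla*.
*tejde* — final sound /e/ (a vowel) → -oh → *tejdeoh*.
*kazap* — final sound /p/ (a voiceless consonant) → -u → *kazapu*.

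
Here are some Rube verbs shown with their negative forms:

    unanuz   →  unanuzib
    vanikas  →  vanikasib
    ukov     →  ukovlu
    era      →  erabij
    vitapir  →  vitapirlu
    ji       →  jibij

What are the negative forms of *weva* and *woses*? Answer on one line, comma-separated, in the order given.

The alternation tracks the final sound of the stem — -ib when the stem ends in a sibilant (*unanuz*, *vanikas*); -lu when the stem ends in a non-sibilant consonant (*ukov*, *vitapir*); -bij when the stem ends in a vowel (*era*, *ji*).
The final sound of *weva* is /a/, which is a vowel, so the suffix is -bij, giving *wevabij*.
Since the final sound of *woses* is /s/ (a sibilant), it takes -ib, giving *wosesib*.

wevabij, wosesib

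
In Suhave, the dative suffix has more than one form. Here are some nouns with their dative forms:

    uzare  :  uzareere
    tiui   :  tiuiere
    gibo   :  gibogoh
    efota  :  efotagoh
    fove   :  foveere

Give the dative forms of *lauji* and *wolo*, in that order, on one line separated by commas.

The pattern is front/back vowel harmony: -ere when the last vowel of the stem is a front vowel (*uzare*, *tiui*, *fove*); -goh when the last vowel of the stem is a back vowel (*gibo*, *efota*).
*lauji*: last vowel = /i/, a front vowel → -ere → *laujiere*.
The last vowel of *wolo* is /o/, which is a back vowel, so the suffix is -goh, giving *wologoh*.

laujiere, wologoh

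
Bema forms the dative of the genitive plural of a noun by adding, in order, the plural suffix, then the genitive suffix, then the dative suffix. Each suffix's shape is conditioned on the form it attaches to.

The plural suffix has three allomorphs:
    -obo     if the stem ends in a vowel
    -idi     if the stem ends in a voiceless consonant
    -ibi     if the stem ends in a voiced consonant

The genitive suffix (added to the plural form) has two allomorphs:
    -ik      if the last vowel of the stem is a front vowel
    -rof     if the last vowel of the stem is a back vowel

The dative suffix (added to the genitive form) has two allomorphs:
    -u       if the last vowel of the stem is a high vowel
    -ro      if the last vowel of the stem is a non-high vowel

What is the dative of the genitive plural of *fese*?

feseoborofro

*fese* — final sound /e/ (a vowel) → -obo → *feseobo*.
The plural form *feseobo*: last vowel = /o/, a back vowel → -rof → *feseoborof*.
Since the last vowel of the genitive form *feseoborof* is /o/ (a non-high vowel), it takes -ro, giving *feseoborofro*.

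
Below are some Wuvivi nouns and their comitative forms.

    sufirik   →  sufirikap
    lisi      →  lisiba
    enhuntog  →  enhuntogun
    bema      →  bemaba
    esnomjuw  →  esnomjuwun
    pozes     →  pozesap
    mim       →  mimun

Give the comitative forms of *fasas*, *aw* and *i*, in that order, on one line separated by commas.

Looking at the final sound of each stem: -ap when the stem ends in a voiceless consonant (*sufirik*, *pozes*); -un when the stem ends in a voiced consonant (*enhuntog*, *esnomjuw*, *mim*); -ba when the stem ends in a vowel (*lisi*, *bema*).
The final sound of *fasas* is /s/, which is a voiceless consonant, so the suffix is -ap, giving *fasasap*.
*aw*: final sound = /w/, a voiced consonant → -un → *awun*.
*i* — final sound /i/ (a vowel) → -ba → *iba*.

fasasap, awun, iba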